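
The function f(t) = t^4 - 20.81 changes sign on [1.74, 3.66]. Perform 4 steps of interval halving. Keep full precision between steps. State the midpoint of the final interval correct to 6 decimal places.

2.160000

f(1.740000) = -11.643638, f(3.660000) = 158.632099 (opposite signs)
step 1: m = 2.700000, f(m) = 32.334100 > 0 → root in [1.740000, 2.700000]
step 2: m = 2.220000, f(m) = 3.479127 > 0 → root in [1.740000, 2.220000]
step 3: m = 1.980000, f(m) = -5.440464 < 0 → root in [1.980000, 2.220000]
step 4: m = 2.100000, f(m) = -1.361900 < 0 → root in [2.100000, 2.220000]
Midpoint of [2.100000, 2.220000] = 2.160000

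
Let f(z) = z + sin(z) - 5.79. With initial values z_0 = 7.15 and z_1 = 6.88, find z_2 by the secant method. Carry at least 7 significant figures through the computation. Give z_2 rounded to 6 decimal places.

f(z_0) = 2.122271, f(z_1) = 1.652011
z_2 = 6.880000 - (1.652011)·(6.880000 - 7.150000)/(1.652011 - (2.122271)) = 5.931498; f(z_2) = -0.202984

5.931498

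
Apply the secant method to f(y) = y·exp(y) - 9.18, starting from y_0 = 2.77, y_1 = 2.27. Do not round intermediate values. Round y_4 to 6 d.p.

1.708278

f(y_0) = 35.025416, f(y_1) = 12.792240
y_2 = 2.270000 - (12.792240)·(2.270000 - 2.770000)/(12.792240 - (35.025416)) = 1.982316; f(y_2) = 5.210705
y_3 = 1.982316 - (5.210705)·(1.982316 - 2.270000)/(5.210705 - (12.792240)) = 1.784595; f(y_3) = 1.451125
y_4 = 1.784595 - (1.451125)·(1.784595 - 1.982316)/(1.451125 - (5.210705)) = 1.708278; f(y_4) = 0.248752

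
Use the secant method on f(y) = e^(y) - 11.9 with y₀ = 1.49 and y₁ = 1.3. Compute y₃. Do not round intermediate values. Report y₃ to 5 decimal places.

f(y_0) = -7.462904, f(y_1) = -8.230703
y_2 = 1.300000 - (-8.230703)·(1.300000 - 1.490000)/(-8.230703 - (-7.462904)) = 3.336775; f(y_2) = 16.228271
y_3 = 3.336775 - (16.228271)·(3.336775 - 1.300000)/(16.228271 - (-8.230703)) = 1.985396; f(y_3) = -4.618067

1.98540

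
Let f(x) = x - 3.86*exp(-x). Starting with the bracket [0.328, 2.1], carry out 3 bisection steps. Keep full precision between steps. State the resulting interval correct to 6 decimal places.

[0.992500, 1.214000]

f(0.328000) = -2.452601, f(2.100000) = 1.627318 (opposite signs)
step 1: m = 1.214000, f(m) = 0.067553 > 0 → root in [0.328000, 1.214000]
step 2: m = 0.771000, f(m) = -1.014444 < 0 → root in [0.771000, 1.214000]
step 3: m = 0.992500, f(m) = -0.438205 < 0 → root in [0.992500, 1.214000]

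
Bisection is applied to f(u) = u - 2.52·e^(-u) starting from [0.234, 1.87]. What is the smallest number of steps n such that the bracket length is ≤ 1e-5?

Initial width b − a = 1.87 − 0.234 = 1.636000.
After n steps the width is (b−a)/2^n; need (b−a)/2^n ≤ 1e-5.
So n ≥ log₂(1.636000/1e-5) = log₂(163600.0000) ≈ 17.3198.
Hence n = 18.

18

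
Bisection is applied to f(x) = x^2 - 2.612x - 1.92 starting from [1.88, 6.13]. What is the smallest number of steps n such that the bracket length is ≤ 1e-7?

26

Initial width b − a = 6.13 − 1.88 = 4.250000.
After n steps the width is (b−a)/2^n; need (b−a)/2^n ≤ 1e-7.
So n ≥ log₂(4.250000/1e-7) = log₂(42500000.0000) ≈ 25.3410.
Hence n = 26.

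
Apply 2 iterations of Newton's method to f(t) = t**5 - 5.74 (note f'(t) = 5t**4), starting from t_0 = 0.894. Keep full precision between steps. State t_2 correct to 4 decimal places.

t_0 = 0.894000: f = -5.168932, f' = 3.193891 → t_1 = 0.894000 - (-5.168932)/(3.193891) = 2.512381
t_1 = 2.512381: f = 94.358480, f' = 199.210392 → t_2 = 2.512381 - (94.358480)/(199.210392) = 2.038719

2.0387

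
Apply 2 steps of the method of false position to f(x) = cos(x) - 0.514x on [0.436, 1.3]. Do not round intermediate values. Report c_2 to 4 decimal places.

1.0176

f(0.436000) = 0.682344, f(1.300000) = -0.400701
step 1: c = 0.980340, f(c) = 0.052845 > 0 → new bracket [0.980340, 1.300000]
step 2: c = 1.017585, f(c) = 0.002383 > 0 → new bracket [1.017585, 1.300000]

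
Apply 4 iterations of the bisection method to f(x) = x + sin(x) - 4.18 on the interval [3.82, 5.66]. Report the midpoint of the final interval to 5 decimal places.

5.14250

f(3.820000) = -0.987554, f(5.660000) = 0.896375 (opposite signs)
step 1: m = 4.740000, f(m) = -0.439619 < 0 → root in [4.740000, 5.660000]
step 2: m = 5.200000, f(m) = 0.136545 > 0 → root in [4.740000, 5.200000]
step 3: m = 4.970000, f(m) = -0.177001 < 0 → root in [4.970000, 5.200000]
step 4: m = 5.085000, f(m) = -0.026380 < 0 → root in [5.085000, 5.200000]
Midpoint of [5.085000, 5.200000] = 5.142500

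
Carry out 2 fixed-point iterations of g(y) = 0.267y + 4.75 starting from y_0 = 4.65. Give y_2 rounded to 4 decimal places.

6.3497

y_1 = g(4.650000) = 5.991550
y_2 = g(5.991550) = 6.349744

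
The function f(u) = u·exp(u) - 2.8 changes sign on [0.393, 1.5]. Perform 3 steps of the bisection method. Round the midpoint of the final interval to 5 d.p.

1.01569

f(0.393000) = -2.217803, f(1.500000) = 3.922534 (opposite signs)
step 1: m = 0.946500, f(m) = -0.361177 < 0 → root in [0.946500, 1.500000]
step 2: m = 1.223250, f(m) = 1.356865 > 0 → root in [0.946500, 1.223250]
step 3: m = 1.084875, f(m) = 0.410221 > 0 → root in [0.946500, 1.084875]
Midpoint of [0.946500, 1.084875] = 1.015688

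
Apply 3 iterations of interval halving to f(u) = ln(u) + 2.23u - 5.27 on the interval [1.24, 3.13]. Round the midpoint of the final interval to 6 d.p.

f(1.240000) = -2.289689, f(3.130000) = 2.850933 (opposite signs)
step 1: m = 2.185000, f(m) = 0.384166 > 0 → root in [1.240000, 2.185000]
step 2: m = 1.712500, f(m) = -0.913171 < 0 → root in [1.712500, 2.185000]
step 3: m = 1.948750, f(m) = -0.257099 < 0 → root in [1.948750, 2.185000]
Midpoint of [1.948750, 2.185000] = 2.066875

2.066875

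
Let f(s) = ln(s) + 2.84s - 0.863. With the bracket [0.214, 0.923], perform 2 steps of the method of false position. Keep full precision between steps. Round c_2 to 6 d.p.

False-position update: c = (a·f(b) − b·f(a))/(f(b) − f(a)); replace the endpoint whose sign matches f(c).
f(0.214000) = -1.797019, f(0.923000) = 1.678194
step 1: c = 0.580621, f(c) = 0.242307 > 0 → new bracket [0.214000, 0.580621]
step 2: c = 0.537060, f(c) = 0.040606 > 0 → new bracket [0.214000, 0.537060]

0.537060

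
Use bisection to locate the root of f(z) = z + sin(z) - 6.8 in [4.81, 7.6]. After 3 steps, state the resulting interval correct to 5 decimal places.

[6.20500, 6.55375]

f(4.810000) = -2.985240, f(7.600000) = 1.767920 (opposite signs)
step 1: m = 6.205000, f(m) = -0.673106 < 0 → root in [6.205000, 7.600000]
step 2: m = 6.902500, f(m) = 0.682977 > 0 → root in [6.205000, 6.902500]
step 3: m = 6.553750, f(m) = 0.021026 > 0 → root in [6.205000, 6.553750]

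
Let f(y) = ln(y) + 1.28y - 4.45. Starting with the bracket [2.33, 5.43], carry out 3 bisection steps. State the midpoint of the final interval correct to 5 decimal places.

2.52375

f(2.330000) = -0.621732, f(5.430000) = 4.192339 (opposite signs)
step 1: m = 3.880000, f(m) = 1.872235 > 0 → root in [2.330000, 3.880000]
step 2: m = 3.105000, f(m) = 0.657414 > 0 → root in [2.330000, 3.105000]
step 3: m = 2.717500, f(m) = 0.028112 > 0 → root in [2.330000, 2.717500]
Midpoint of [2.330000, 2.717500] = 2.523750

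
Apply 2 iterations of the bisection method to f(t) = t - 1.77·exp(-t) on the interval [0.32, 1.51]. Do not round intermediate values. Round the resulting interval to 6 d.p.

[0.617500, 0.915000]

f(0.320000) = -0.965284, f(1.510000) = 1.118989 (opposite signs)
step 1: m = 0.915000, f(m) = 0.206086 > 0 → root in [0.320000, 0.915000]
step 2: m = 0.617500, f(m) = -0.337045 < 0 → root in [0.617500, 0.915000]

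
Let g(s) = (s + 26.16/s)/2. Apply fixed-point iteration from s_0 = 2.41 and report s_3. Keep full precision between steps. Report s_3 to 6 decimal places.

5.117536

s_1 = g(2.410000) = 6.632386
s_2 = g(6.632386) = 5.288334
s_3 = g(5.288334) = 5.117536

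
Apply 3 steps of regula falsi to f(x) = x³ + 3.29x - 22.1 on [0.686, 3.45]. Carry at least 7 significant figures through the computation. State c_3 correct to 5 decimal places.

f(0.686000) = -19.520231, f(3.450000) = 30.314125
step 1: c = 1.768665, f(c) = -10.748396 < 0 → new bracket [1.768665, 3.450000]
step 2: c = 2.208766, f(c) = -4.057369 < 0 → new bracket [2.208766, 3.450000]
step 3: c = 2.355287, f(c) = -1.285441 < 0 → new bracket [2.355287, 3.450000]

2.35529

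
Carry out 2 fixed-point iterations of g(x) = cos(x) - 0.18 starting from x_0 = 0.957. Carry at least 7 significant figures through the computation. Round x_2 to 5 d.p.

0.74262

x_1 = g(0.957000) = 0.395975
x_2 = g(0.395975) = 0.742621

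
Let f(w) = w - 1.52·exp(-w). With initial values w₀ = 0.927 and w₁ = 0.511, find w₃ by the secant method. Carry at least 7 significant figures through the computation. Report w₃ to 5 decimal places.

0.73188

f(w_0) = 0.325476, f(w_1) = -0.400841
w_2 = 0.511000 - (-0.400841)·(0.511000 - 0.927000)/(-0.400841 - (0.325476)) = 0.740583; f(w_2) = 0.015792
w_3 = 0.740583 - (0.015792)·(0.740583 - 0.511000)/(0.015792 - (-0.400841)) = 0.731881; f(w_3) = 0.000755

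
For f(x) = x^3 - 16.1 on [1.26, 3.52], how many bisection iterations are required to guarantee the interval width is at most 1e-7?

Initial width b − a = 3.52 − 1.26 = 2.260000.
After n steps the width is (b−a)/2^n; need (b−a)/2^n ≤ 1e-7.
So n ≥ log₂(2.260000/1e-7) = log₂(22600000.0000) ≈ 24.4298.
Hence n = 25.

25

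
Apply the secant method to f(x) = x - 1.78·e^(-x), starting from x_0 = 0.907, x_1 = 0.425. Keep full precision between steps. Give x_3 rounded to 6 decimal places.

f(x_0) = 0.188354, f(x_1) = -0.738710
x_2 = 0.425000 - (-0.738710)·(0.425000 - 0.907000)/(-0.738710 - (0.188354)) = 0.809071; f(x_2) = 0.016487
x_3 = 0.809071 - (0.016487)·(0.809071 - 0.425000)/(0.016487 - (-0.738710)) = 0.800686; f(x_3) = 0.001429

0.800686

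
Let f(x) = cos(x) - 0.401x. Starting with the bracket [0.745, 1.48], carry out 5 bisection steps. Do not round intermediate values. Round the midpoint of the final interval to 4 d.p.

1.1010

f(0.745000) = 0.436343, f(1.480000) = -0.502808 (opposite signs)
step 1: m = 1.112500, f(m) = -0.003692 < 0 → root in [0.745000, 1.112500]
step 2: m = 0.928750, f(m) = 0.226407 > 0 → root in [0.928750, 1.112500]
step 3: m = 1.020625, f(m) = 0.113563 > 0 → root in [1.020625, 1.112500]
step 4: m = 1.066562, f(m) = 0.055445 > 0 → root in [1.066562, 1.112500]
step 5: m = 1.089531, f(m) = 0.025999 > 0 → root in [1.089531, 1.112500]
Midpoint of [1.089531, 1.112500] = 1.101016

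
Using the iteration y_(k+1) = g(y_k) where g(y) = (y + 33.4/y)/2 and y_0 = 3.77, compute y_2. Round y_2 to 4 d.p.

5.8020

y_1 = g(3.770000) = 6.314708
y_2 = g(6.314708) = 5.801974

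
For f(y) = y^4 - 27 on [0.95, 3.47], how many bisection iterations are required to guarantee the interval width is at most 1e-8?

Initial width b − a = 3.47 − 0.95 = 2.520000.
After n steps the width is (b−a)/2^n; need (b−a)/2^n ≤ 1e-8.
So n ≥ log₂(2.520000/1e-8) = log₂(252000000.0000) ≈ 27.9088.
Hence n = 28.

28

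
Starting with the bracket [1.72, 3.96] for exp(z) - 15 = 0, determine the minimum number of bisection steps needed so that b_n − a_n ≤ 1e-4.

15

Initial width b − a = 3.96 − 1.72 = 2.240000.
After n steps the width is (b−a)/2^n; need (b−a)/2^n ≤ 1e-4.
So n ≥ log₂(2.240000/1e-4) = log₂(22400.0000) ≈ 14.4512.
Hence n = 15.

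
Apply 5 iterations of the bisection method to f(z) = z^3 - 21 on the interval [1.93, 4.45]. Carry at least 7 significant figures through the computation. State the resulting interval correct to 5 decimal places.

[2.71750, 2.79625]

f(1.930000) = -13.810943, f(4.450000) = 67.121125 (opposite signs)
step 1: m = 3.190000, f(m) = 11.461759 > 0 → root in [1.930000, 3.190000]
step 2: m = 2.560000, f(m) = -4.222784 < 0 → root in [2.560000, 3.190000]
step 3: m = 2.875000, f(m) = 2.763672 > 0 → root in [2.560000, 2.875000]
step 4: m = 2.717500, f(m) = -0.931789 < 0 → root in [2.717500, 2.875000]
step 5: m = 2.796250, f(m) = 0.863918 > 0 → root in [2.717500, 2.796250]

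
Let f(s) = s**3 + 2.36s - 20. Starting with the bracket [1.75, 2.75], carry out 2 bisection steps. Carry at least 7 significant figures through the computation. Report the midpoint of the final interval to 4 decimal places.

2.3750

f(1.750000) = -10.510625, f(2.750000) = 7.286875 (opposite signs)
step 1: m = 2.250000, f(m) = -3.299375 < 0 → root in [2.250000, 2.750000]
step 2: m = 2.500000, f(m) = 1.525000 > 0 → root in [2.250000, 2.500000]
Midpoint of [2.250000, 2.500000] = 2.375000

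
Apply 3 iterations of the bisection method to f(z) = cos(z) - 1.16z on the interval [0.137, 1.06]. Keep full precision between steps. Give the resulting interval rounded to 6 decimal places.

[0.598500, 0.713875]

f(0.137000) = 0.831710, f(1.060000) = -0.740728 (opposite signs)
step 1: m = 0.598500, f(m) = 0.131922 > 0 → root in [0.598500, 1.060000]
step 2: m = 0.829250, f(m) = -0.286501 < 0 → root in [0.598500, 0.829250]
step 3: m = 0.713875, f(m) = -0.072265 < 0 → root in [0.598500, 0.713875]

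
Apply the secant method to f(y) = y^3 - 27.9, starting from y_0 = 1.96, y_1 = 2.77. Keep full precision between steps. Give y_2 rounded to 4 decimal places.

Secant update: y_(k+1) = y_k − f(y_k)·(y_k − y_(k-1))/(f(y_k) − f(y_(k-1))).
f(y_0) = -20.370464, f(y_1) = -6.646067
y_2 = 2.770000 - (-6.646067)·(2.770000 - 1.960000)/(-6.646067 - (-20.370464)) = 3.162244; f(y_2) = 3.721771

3.1622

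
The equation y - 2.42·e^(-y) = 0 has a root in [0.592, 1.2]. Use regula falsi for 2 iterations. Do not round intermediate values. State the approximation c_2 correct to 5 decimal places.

0.94467

f(0.592000) = -0.746792, f(1.200000) = 0.471110
step 1: c = 0.964813, f(c) = 0.042661 > 0 → new bracket [0.592000, 0.964813]
step 2: c = 0.944667, f(c) = 0.003748 > 0 → new bracket [0.592000, 0.944667]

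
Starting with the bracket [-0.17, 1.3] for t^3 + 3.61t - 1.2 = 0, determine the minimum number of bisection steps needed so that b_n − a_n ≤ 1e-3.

11

Initial width b − a = 1.3 − -0.17 = 1.470000.
After n steps the width is (b−a)/2^n; need (b−a)/2^n ≤ 1e-3.
So n ≥ log₂(1.470000/1e-3) = log₂(1470.0000) ≈ 10.5216.
Hence n = 11.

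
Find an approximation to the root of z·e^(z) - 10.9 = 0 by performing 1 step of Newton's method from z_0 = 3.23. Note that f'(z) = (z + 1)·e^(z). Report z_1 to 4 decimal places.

z_0 = 3.230000: f = 70.753292, f' = 106.932949 → z_1 = 3.230000 - (70.753292)/(106.932949) = 2.568340

2.5683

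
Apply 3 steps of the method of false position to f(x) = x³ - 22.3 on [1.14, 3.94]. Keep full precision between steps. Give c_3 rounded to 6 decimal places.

2.734726

False-position update: c = (a·f(b) − b·f(a))/(f(b) − f(a)); replace the endpoint whose sign matches f(c).
f(1.140000) = -20.818456, f(3.940000) = 38.862984
step 1: c = 2.116714, f(c) = -12.816114 < 0 → new bracket [2.116714, 3.940000]
step 2: c = 2.568878, f(c) = -5.347630 < 0 → new bracket [2.568878, 3.940000]
step 3: c = 2.734726, f(c) = -1.847727 < 0 → new bracket [2.734726, 3.940000]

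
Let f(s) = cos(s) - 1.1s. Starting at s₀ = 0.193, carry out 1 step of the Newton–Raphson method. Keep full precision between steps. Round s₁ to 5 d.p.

f'(s) = -sin(s) - 1.1
s_0 = 0.193000: f = 0.769133, f' = -1.291804 → s_1 = 0.193000 - (0.769133)/(-1.291804) = 0.788395

0.78839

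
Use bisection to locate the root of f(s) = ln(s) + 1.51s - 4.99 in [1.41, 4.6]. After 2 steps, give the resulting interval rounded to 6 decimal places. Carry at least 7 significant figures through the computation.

[2.207500, 3.005000]

f(1.410000) = -2.517310, f(4.600000) = 3.482056 (opposite signs)
step 1: m = 3.005000, f(m) = 0.647828 > 0 → root in [1.410000, 3.005000]
step 2: m = 2.207500, f(m) = -0.864814 < 0 → root in [2.207500, 3.005000]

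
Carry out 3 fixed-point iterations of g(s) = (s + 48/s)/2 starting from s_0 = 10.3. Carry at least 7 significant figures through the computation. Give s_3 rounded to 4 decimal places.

6.9282

s_1 = g(10.300000) = 7.480097
s_2 = g(7.480097) = 6.948563
s_3 = g(6.948563) = 6.928233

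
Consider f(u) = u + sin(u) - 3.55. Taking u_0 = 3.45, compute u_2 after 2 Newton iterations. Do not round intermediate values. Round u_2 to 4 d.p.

Newton update: u ← u − f(u)/f'(u).
f'(u) = 1 + cos(u)
u_0 = 3.450000: f = -0.403542, f' = 0.047182 → u_1 = 3.450000 - (-0.403542)/(0.047182) = 12.002909
u_1 = 12.002909: f = 7.918793, f' = 1.845411 → u_2 = 12.002909 - (7.918793)/(1.845411) = 7.711837

7.7118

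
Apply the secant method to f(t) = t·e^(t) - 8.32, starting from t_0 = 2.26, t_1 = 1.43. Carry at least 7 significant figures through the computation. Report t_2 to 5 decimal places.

1.55408

f(t_0) = 13.337782, f(t_1) = -2.344460
t_2 = 1.430000 - (-2.344460)·(1.430000 - 2.260000)/(-2.344460 - (13.337782)) = 1.554083; f(t_2) = -0.968026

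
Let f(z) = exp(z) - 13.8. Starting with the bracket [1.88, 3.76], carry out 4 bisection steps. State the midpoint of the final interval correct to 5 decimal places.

2.64375

f(1.880000) = -7.246495, f(3.760000) = 29.148426 (opposite signs)
step 1: m = 2.820000, f(m) = 2.976851 > 0 → root in [1.880000, 2.820000]
step 2: m = 2.350000, f(m) = -3.314430 < 0 → root in [2.350000, 2.820000]
step 3: m = 2.585000, f(m) = -0.536711 < 0 → root in [2.585000, 2.820000]
step 4: m = 2.702500, f(m) = 1.116978 > 0 → root in [2.585000, 2.702500]
Midpoint of [2.585000, 2.702500] = 2.643750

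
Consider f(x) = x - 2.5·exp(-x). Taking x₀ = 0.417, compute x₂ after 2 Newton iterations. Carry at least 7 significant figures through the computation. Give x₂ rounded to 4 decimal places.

f'(x) = 1 + 2.5·exp(-x)
x_0 = 0.417000: f = -1.230552, f' = 2.647552 → x_1 = 0.417000 - (-1.230552)/(2.647552) = 0.881789
x_1 = 0.881789: f = -0.153316, f' = 2.035104 → x_2 = 0.881789 - (-0.153316)/(2.035104) = 0.957124

0.9571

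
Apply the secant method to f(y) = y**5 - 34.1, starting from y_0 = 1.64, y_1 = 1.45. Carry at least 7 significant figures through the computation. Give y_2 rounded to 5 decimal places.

2.41465

f(y_0) = -22.236325, f(y_1) = -27.690266
y_2 = 1.450000 - (-27.690266)·(1.450000 - 1.640000)/(-27.690266 - (-22.236325)) = 2.414651; f(y_2) = 47.986550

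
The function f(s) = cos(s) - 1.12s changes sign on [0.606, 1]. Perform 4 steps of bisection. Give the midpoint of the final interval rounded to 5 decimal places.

0.69219

f(0.606000) = 0.143213, f(1.000000) = -0.579698 (opposite signs)
step 1: m = 0.803000, f(m) = -0.204808 < 0 → root in [0.606000, 0.803000]
step 2: m = 0.704500, f(m) = -0.027105 < 0 → root in [0.606000, 0.704500]
step 3: m = 0.655250, f(m) = 0.059016 > 0 → root in [0.655250, 0.704500]
step 4: m = 0.679875, f(m) = 0.016191 > 0 → root in [0.679875, 0.704500]
Midpoint of [0.679875, 0.704500] = 0.692187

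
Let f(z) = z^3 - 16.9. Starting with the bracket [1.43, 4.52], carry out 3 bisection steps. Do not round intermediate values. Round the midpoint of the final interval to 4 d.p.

f(1.430000) = -13.975793, f(4.520000) = 75.445408 (opposite signs)
step 1: m = 2.975000, f(m) = 9.430609 > 0 → root in [1.430000, 2.975000]
step 2: m = 2.202500, f(m) = -6.215659 < 0 → root in [2.202500, 2.975000]
step 3: m = 2.588750, f(m) = 0.448836 > 0 → root in [2.202500, 2.588750]
Midpoint of [2.202500, 2.588750] = 2.395625

2.3956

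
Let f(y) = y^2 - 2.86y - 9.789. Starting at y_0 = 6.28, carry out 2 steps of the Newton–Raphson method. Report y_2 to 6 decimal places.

Newton update: y ← y − f(y)/f'(y).
f'(y) = 2y - 2.86
y_0 = 6.280000: f = 11.688600, f' = 9.700000 → y_1 = 6.280000 - (11.688600)/(9.700000) = 5.074990
y_1 = 5.074990: f = 1.452050, f' = 7.289979 → y_2 = 5.074990 - (1.452050)/(7.289979) = 4.875805

4.875805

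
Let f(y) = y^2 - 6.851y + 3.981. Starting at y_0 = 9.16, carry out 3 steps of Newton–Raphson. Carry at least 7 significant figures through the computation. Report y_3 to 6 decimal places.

f'(y) = 2y - 6.851
y_0 = 9.160000: f = 25.131440, f' = 11.469000 → y_1 = 9.160000 - (25.131440)/(11.469000) = 6.968751
y_1 = 6.968751: f = 4.801574, f' = 7.086501 → y_2 = 6.968751 - (4.801574)/(7.086501) = 6.291184
y_2 = 6.291184: f = 0.459096, f' = 5.731369 → y_3 = 6.291184 - (0.459096)/(5.731369) = 6.211082

6.211082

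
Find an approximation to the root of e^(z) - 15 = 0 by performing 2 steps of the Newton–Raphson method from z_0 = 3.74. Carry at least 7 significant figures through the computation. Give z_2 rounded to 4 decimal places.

f'(z) = e^(z)
z_0 = 3.740000: f = 27.097990, f' = 42.097990 → z_1 = 3.740000 - (27.097990)/(42.097990) = 3.096312
z_1 = 3.096312: f = 7.116226, f' = 22.116226 → z_2 = 3.096312 - (7.116226)/(22.116226) = 2.774547

2.7745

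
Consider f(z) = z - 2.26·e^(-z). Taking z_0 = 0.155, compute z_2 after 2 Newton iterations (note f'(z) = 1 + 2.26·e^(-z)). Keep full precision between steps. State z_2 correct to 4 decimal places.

z_0 = 0.155000: f = -1.780498, f' = 2.935498 → z_1 = 0.155000 - (-1.780498)/(2.935498) = 0.761540
z_1 = 0.761540: f = -0.293759, f' = 2.055299 → z_2 = 0.761540 - (-0.293759)/(2.055299) = 0.904468

0.9045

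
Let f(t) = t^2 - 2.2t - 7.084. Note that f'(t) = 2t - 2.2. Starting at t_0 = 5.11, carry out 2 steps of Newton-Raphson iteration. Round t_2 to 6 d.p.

Newton update: t ← t − f(t)/f'(t).
t_0 = 5.110000: f = 7.786100, f' = 8.020000 → t_1 = 5.110000 - (7.786100)/(8.020000) = 4.139165
t_1 = 4.139165: f = 0.942521, f' = 6.078329 → t_2 = 4.139165 - (0.942521)/(6.078329) = 3.984102

3.984102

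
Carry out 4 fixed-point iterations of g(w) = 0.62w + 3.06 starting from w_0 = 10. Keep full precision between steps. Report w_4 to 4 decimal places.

8.3404

w_1 = g(10.000000) = 9.260000
w_2 = g(9.260000) = 8.801200
w_3 = g(8.801200) = 8.516744
w_4 = g(8.516744) = 8.340381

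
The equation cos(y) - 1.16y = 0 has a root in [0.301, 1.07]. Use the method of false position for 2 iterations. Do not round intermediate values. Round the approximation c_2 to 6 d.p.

False-position update: c = (a·f(b) − b·f(a))/(f(b) − f(a)); replace the endpoint whose sign matches f(c).
f(0.301000) = 0.605880, f(1.070000) = -0.761076
step 1: c = 0.641846, f(c) = 0.056450 > 0 → new bracket [0.641846, 1.070000]
step 2: c = 0.671410, f(c) = 0.004109 > 0 → new bracket [0.671410, 1.070000]

0.671410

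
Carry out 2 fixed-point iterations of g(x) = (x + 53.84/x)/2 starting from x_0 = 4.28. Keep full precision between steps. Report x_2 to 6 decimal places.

7.408323

x_1 = g(4.280000) = 8.429720
x_2 = g(8.429720) = 7.408323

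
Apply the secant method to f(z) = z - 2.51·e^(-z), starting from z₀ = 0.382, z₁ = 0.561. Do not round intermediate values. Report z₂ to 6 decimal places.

0.900226

f(z_0) = -1.331063, f(z_1) = -0.871302
z_2 = 0.561000 - (-0.871302)·(0.561000 - 0.382000)/(-0.871302 - (-1.331063)) = 0.900226; f(z_2) = -0.120032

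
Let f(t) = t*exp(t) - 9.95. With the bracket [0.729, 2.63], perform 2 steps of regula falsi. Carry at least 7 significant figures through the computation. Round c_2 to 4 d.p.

1.4556

f(0.729000) = -8.438778, f(2.630000) = 26.538015
step 1: c = 1.187650, f(c) = -6.055259 < 0 → new bracket [1.187650, 2.630000]
step 2: c = 1.455614, f(c) = -3.709620 < 0 → new bracket [1.455614, 2.630000]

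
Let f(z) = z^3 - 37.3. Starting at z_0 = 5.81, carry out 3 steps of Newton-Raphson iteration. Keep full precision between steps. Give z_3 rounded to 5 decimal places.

f'(z) = 3z^2
z_0 = 5.810000: f = 158.822941, f' = 101.268300 → z_1 = 5.810000 - (158.822941)/(101.268300) = 4.241662
z_1 = 4.241662: f = 39.014686, f' = 53.975085 → z_2 = 4.241662 - (39.014686)/(53.975085) = 3.518834
z_2 = 3.518834: f = 6.270886, f' = 37.146581 → z_3 = 3.518834 - (6.270886)/(37.146581) = 3.350020

3.35002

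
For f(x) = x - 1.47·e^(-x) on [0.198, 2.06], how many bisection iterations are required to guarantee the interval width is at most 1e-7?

25

Initial width b − a = 2.06 − 0.198 = 1.862000.
After n steps the width is (b−a)/2^n; need (b−a)/2^n ≤ 1e-7.
So n ≥ log₂(1.862000/1e-7) = log₂(18620000.0000) ≈ 24.1503.
Hence n = 25.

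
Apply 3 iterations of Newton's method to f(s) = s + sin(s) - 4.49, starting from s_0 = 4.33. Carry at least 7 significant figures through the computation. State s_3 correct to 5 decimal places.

f'(s) = 1 + cos(s)
s_0 = 4.330000: f = -1.087776, f' = 0.626862 → s_1 = 4.330000 - (-1.087776)/(0.626862) = 6.065272
s_1 = 6.065272: f = 1.359078, f' = 1.976351 → s_2 = 6.065272 - (1.359078)/(1.976351) = 5.377601
s_2 = 5.377601: f = 0.100815, f' = 1.617226 → s_3 = 5.377601 - (0.100815)/(1.617226) = 5.315263

5.31526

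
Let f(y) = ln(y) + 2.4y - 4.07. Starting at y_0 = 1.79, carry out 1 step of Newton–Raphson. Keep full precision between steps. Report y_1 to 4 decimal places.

Newton update: y ← y − f(y)/f'(y).
f'(y) = 1/y + 2.4
y_0 = 1.790000: f = 0.808216, f' = 2.958659 → y_1 = 1.790000 - (0.808216)/(2.958659) = 1.516830

1.5168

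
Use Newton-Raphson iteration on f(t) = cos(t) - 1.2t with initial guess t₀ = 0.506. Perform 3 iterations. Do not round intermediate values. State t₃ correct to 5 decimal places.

f'(t) = -sin(t) - 1.2
t_0 = 0.506000: f = 0.267490, f' = -1.684682 → t_1 = 0.506000 - (0.267490)/(-1.684682) = 0.664778
t_1 = 0.664778: f = -0.010680, f' = -1.816884 → t_2 = 0.664778 - (-0.010680)/(-1.816884) = 0.658900
t_2 = 0.658900: f = -0.000014, f' = -1.812247 → t_3 = 0.658900 - (-0.000014)/(-1.812247) = 0.658892

0.65889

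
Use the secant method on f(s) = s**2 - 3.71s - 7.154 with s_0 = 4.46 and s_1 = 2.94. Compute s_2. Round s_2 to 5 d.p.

5.49225

f(s_0) = -3.809000, f(s_1) = -9.417800
s_2 = 2.940000 - (-9.417800)·(2.940000 - 4.460000)/(-9.417800 - (-3.809000)) = 5.492249; f(s_2) = 2.634558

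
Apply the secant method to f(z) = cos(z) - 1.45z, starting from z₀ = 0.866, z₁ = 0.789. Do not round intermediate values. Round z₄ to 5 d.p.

0.57773

f(z_0) = -0.607821, f(z_1) = -0.439495
z_2 = 0.789000 - (-0.439495)·(0.789000 - 0.866000)/(-0.439495 - (-0.607821)) = 0.587956; f(z_2) = -0.020460
z_3 = 0.587956 - (-0.020460)·(0.587956 - 0.789000)/(-0.020460 - (-0.439495)) = 0.578140; f(z_3) = -0.000822
z_4 = 0.578140 - (-0.000822)·(0.578140 - 0.587956)/(-0.000822 - (-0.020460)) = 0.577729; f(z_4) = -0.000002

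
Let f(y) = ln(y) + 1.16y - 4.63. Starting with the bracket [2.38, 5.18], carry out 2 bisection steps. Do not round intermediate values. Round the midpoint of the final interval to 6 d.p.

f(2.380000) = -1.002100, f(5.180000) = 3.023605 (opposite signs)
step 1: m = 3.780000, f(m) = 1.084524 > 0 → root in [2.380000, 3.780000]
step 2: m = 3.080000, f(m) = 0.067730 > 0 → root in [2.380000, 3.080000]
Midpoint of [2.380000, 3.080000] = 2.730000

2.730000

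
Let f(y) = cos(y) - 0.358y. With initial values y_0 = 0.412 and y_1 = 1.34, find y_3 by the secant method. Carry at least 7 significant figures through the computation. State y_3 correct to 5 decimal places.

1.14651

f(y_0) = 0.768826, f(y_1) = -0.250967
y_2 = 1.340000 - (-0.250967)·(1.340000 - 0.412000)/(-0.250967 - (0.768826)) = 1.111623; f(y_2) = 0.045247
y_3 = 1.111623 - (0.045247)·(1.111623 - 1.340000)/(0.045247 - (-0.250967)) = 1.146507; f(y_3) = 0.001223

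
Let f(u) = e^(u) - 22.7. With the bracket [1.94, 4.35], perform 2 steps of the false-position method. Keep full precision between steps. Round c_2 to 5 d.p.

2.78586

f(1.940000) = -15.741249, f(4.350000) = 54.778463
step 1: c = 2.477955, f(c) = -10.783134 < 0 → new bracket [2.477955, 4.350000]
step 2: c = 2.785856, f(c) = -6.486306 < 0 → new bracket [2.785856, 4.350000]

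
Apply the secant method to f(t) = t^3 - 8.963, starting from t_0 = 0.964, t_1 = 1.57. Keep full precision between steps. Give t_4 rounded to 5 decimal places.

2.04897

f(t_0) = -8.067159, f(t_1) = -5.093107
t_2 = 1.570000 - (-5.093107)·(1.570000 - 0.964000)/(-5.093107 - (-8.067159)) = 2.607784; f(t_2) = 8.771330
t_3 = 2.607784 - (8.771330)·(2.607784 - 1.570000)/(8.771330 - (-5.093107)) = 1.951230; f(t_3) = -1.534081
t_4 = 1.951230 - (-1.534081)·(1.951230 - 2.607784)/(-1.534081 - (8.771330)) = 2.048966; f(t_4) = -0.360904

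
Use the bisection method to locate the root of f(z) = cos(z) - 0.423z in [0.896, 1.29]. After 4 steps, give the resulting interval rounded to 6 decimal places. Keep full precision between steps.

[1.068375, 1.093000]

f(0.896000) = 0.245730, f(1.290000) = -0.268549 (opposite signs)
step 1: m = 1.093000, f(m) = -0.002516 < 0 → root in [0.896000, 1.093000]
step 2: m = 0.994500, f(m) = 0.124249 > 0 → root in [0.994500, 1.093000]
step 3: m = 1.043750, f(m) = 0.061476 > 0 → root in [1.043750, 1.093000]
step 4: m = 1.068375, f(m) = 0.029626 > 0 → root in [1.068375, 1.093000]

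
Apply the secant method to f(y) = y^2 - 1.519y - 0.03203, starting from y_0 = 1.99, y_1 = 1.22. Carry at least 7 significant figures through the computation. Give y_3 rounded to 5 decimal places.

f(y_0) = 0.905260, f(y_1) = -0.396810
y_2 = 1.220000 - (-0.396810)·(1.220000 - 1.990000)/(-0.396810 - (0.905260)) = 1.454660; f(y_2) = -0.125623
y_3 = 1.454660 - (-0.125623)·(1.454660 - 1.220000)/(-0.125623 - (-0.396810)) = 1.563362; f(y_3) = 0.037324

1.56336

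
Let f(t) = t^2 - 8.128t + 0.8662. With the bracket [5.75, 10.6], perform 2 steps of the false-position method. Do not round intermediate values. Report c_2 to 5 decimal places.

f(5.750000) = -12.807300, f(10.600000) = 27.069400
step 1: c = 7.307687, f(c) = -5.128393 < 0 → new bracket [7.307687, 10.600000]
step 2: c = 7.832079, f(c) = -1.451477 < 0 → new bracket [7.832079, 10.600000]

7.83208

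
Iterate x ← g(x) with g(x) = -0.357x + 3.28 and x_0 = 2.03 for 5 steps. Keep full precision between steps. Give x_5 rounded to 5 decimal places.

2.41934

x_1 = g(2.030000) = 2.555290
x_2 = g(2.555290) = 2.367761
x_3 = g(2.367761) = 2.434709
x_4 = g(2.434709) = 2.410809
x_5 = g(2.410809) = 2.419341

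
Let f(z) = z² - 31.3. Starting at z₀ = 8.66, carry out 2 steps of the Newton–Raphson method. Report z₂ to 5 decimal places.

Newton update: z ← z − f(z)/f'(z).
f'(z) = 2z
z_0 = 8.660000: f = 43.695600, f' = 17.320000 → z_1 = 8.660000 - (43.695600)/(17.320000) = 6.137159
z_1 = 6.137159: f = 6.364725, f' = 12.274319 → z_2 = 6.137159 - (6.364725)/(12.274319) = 5.618619

5.61862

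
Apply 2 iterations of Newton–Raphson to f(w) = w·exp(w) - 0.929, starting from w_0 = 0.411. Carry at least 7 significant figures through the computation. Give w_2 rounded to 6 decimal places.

Newton update: w ← w − f(w)/f'(w).
f'(w) = (w + 1)·exp(w)
w_0 = 0.411000: f = -0.309078, f' = 2.128247 → w_1 = 0.411000 - (-0.309078)/(2.128247) = 0.556227
w_1 = 0.556227: f = 0.041103, f' = 2.714182 → w_2 = 0.556227 - (0.041103)/(2.714182) = 0.541083

0.541083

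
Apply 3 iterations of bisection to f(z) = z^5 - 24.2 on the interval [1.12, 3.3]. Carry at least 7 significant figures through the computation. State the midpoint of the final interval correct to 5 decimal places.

1.80125

f(1.120000) = -22.437658, f(3.300000) = 367.153930 (opposite signs)
step 1: m = 2.210000, f(m) = 28.518297 > 0 → root in [1.120000, 2.210000]
step 2: m = 1.665000, f(m) = -11.404090 < 0 → root in [1.665000, 2.210000]
step 3: m = 1.937500, f(m) = 3.102886 > 0 → root in [1.665000, 1.937500]
Midpoint of [1.665000, 1.937500] = 1.801250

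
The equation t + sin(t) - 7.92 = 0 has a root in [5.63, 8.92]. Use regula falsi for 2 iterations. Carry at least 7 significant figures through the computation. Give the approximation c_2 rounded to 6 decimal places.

7.296953

f(5.630000) = -2.897719, f(8.920000) = 1.483613
step 1: c = 7.805935, f(c) = 0.884781 > 0 → new bracket [5.630000, 7.805935]
step 2: c = 7.296953, f(c) = 0.225782 > 0 → new bracket [5.630000, 7.296953]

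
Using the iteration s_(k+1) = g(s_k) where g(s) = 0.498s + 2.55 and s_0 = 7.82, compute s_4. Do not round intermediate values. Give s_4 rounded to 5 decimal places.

5.24823

s_1 = g(7.820000) = 6.444360
s_2 = g(6.444360) = 5.759291
s_3 = g(5.759291) = 5.418127
s_4 = g(5.418127) = 5.248227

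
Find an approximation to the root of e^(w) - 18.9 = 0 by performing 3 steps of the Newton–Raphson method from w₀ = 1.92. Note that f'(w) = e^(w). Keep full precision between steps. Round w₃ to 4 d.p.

2.9623

w_0 = 1.920000: f = -12.079042, f' = 6.820958 → w_1 = 1.920000 - (-12.079042)/(6.820958) = 3.690872
w_1 = 3.690872: f = 21.179765, f' = 40.079765 → w_2 = 3.690872 - (21.179765)/(40.079765) = 3.162431
w_2 = 3.162431: f = 4.727971, f' = 23.627971 → w_3 = 3.162431 - (4.727971)/(23.627971) = 2.962331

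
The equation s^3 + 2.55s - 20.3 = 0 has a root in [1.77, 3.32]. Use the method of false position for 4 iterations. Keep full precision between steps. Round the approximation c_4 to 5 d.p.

False-position update: c = (a·f(b) − b·f(a))/(f(b) − f(a)); replace the endpoint whose sign matches f(c).
f(1.770000) = -10.241267, f(3.320000) = 24.760368
step 1: c = 2.223521, f(c) = -3.636838 < 0 → new bracket [2.223521, 3.320000]
step 2: c = 2.363947, f(c) = -1.061618 < 0 → new bracket [2.363947, 3.320000]
step 3: c = 2.403253, f(c) = -0.291412 < 0 → new bracket [2.403253, 3.320000]
step 4: c = 2.413917, f(c) = -0.078625 < 0 → new bracket [2.413917, 3.320000]

2.41392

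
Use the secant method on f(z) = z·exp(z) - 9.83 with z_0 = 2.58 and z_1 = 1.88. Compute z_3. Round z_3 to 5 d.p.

f(z_0) = 24.218616, f(z_1) = 2.490589
z_2 = 1.880000 - (2.490589)·(1.880000 - 2.580000)/(2.490589 - (24.218616)) = 1.799762; f(z_2) = 1.055335
z_3 = 1.799762 - (1.055335)·(1.799762 - 1.880000)/(1.055335 - (2.490589)) = 1.740763; f(z_3) = 0.095302

1.74076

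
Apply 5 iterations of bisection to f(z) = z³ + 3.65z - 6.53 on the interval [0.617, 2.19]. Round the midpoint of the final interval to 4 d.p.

1.2315

f(0.617000) = -4.043065, f(2.190000) = 11.966959 (opposite signs)
step 1: m = 1.403500, f(m) = 1.357406 > 0 → root in [0.617000, 1.403500]
step 2: m = 1.010250, f(m) = -1.811521 < 0 → root in [1.010250, 1.403500]
step 3: m = 1.206875, f(m) = -0.367036 < 0 → root in [1.206875, 1.403500]
step 4: m = 1.305188, f(m) = 0.457340 > 0 → root in [1.206875, 1.305188]
step 5: m = 1.256031, f(m) = 0.036047 > 0 → root in [1.206875, 1.256031]
Midpoint of [1.206875, 1.256031] = 1.231453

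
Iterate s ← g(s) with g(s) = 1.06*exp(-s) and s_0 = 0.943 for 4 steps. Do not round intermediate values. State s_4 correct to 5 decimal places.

0.62667

s_1 = g(0.943000) = 0.412825
s_2 = g(0.412825) = 0.701485
s_3 = g(0.701485) = 0.525600
s_4 = g(0.525600) = 0.626673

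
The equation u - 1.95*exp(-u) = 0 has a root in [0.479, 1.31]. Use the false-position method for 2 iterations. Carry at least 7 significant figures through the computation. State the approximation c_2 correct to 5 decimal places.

False-position update: c = (a·f(b) − b·f(a))/(f(b) − f(a)); replace the endpoint whose sign matches f(c).
f(0.479000) = -0.728835, f(1.310000) = 0.783851
step 1: c = 0.879388, f(c) = 0.070067 > 0 → new bracket [0.479000, 0.879388]
step 2: c = 0.844273, f(c) = 0.006026 > 0 → new bracket [0.479000, 0.844273]

0.84427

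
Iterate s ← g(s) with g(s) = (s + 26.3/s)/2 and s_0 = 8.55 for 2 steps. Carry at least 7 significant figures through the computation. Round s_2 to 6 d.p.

s_1 = g(8.550000) = 5.813012
s_2 = g(5.813012) = 5.168672

5.168672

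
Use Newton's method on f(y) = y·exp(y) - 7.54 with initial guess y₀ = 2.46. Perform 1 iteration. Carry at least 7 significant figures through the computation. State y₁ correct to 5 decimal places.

1.93520

Newton update: y ← y − f(y)/f'(y).
f'(y) = (y + 1)·exp(y)
y_0 = 2.460000: f = 21.253836, f' = 40.498648 → y_1 = 2.460000 - (21.253836)/(40.498648) = 1.935196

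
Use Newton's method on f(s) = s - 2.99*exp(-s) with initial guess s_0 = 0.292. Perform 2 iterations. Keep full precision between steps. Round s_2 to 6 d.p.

1.041848

Newton update: s ← s − f(s)/f'(s).
f'(s) = 1 + 2.99*exp(-s)
s_0 = 0.292000: f = -1.940838, f' = 3.232838 → s_1 = 0.292000 - (-1.940838)/(3.232838) = 0.892351
s_1 = 0.892351: f = -0.332626, f' = 2.224977 → s_2 = 0.892351 - (-0.332626)/(2.224977) = 1.041848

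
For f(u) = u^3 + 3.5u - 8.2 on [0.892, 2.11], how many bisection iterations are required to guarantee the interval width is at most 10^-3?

11

Initial width b − a = 2.11 − 0.892 = 1.218000.
After n steps the width is (b−a)/2^n; need (b−a)/2^n ≤ 10^-3.
So n ≥ log₂(1.218000/10^-3) = log₂(1218.0000) ≈ 10.2503.
Hence n = 11.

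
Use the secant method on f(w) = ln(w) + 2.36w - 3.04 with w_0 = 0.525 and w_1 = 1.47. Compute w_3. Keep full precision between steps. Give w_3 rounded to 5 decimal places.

1.20740

Secant update: w_(k+1) = w_k − f(w_k)·(w_k − w_(k-1))/(f(w_k) − f(w_(k-1))).
f(w_0) = -2.445357, f(w_1) = 0.814462
w_2 = 1.470000 - (0.814462)·(1.470000 - 0.525000)/(0.814462 - (-2.445357)) = 1.233893; f(w_2) = 0.082161
w_3 = 1.233893 - (0.082161)·(1.233893 - 1.470000)/(0.082161 - (0.814462)) = 1.207403; f(w_3) = -0.002058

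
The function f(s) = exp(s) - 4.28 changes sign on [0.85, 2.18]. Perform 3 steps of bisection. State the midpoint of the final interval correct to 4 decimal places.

f(0.850000) = -1.940353, f(2.180000) = 4.566306 (opposite signs)
step 1: m = 1.515000, f(m) = 0.269421 > 0 → root in [0.850000, 1.515000]
step 2: m = 1.182500, f(m) = -1.017480 < 0 → root in [1.182500, 1.515000]
step 3: m = 1.348750, f(m) = -0.427393 < 0 → root in [1.348750, 1.515000]
Midpoint of [1.348750, 1.515000] = 1.431875

1.4319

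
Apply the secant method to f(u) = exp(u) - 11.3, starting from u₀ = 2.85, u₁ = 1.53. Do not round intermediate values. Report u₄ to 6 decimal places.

f(u_0) = 5.987782, f(u_1) = -6.681823
u_2 = 1.530000 - (-6.681823)·(1.530000 - 2.850000)/(-6.681823 - (5.987782)) = 2.226155; f(u_2) = -2.035825
u_3 = 2.226155 - (-2.035825)·(2.226155 - 1.530000)/(-2.035825 - (-6.681823)) = 2.531202; f(u_3) = 1.268606
u_4 = 2.531202 - (1.268606)·(2.531202 - 2.226155)/(1.268606 - (-2.035825)) = 2.414091; f(u_4) = -0.120394

2.414091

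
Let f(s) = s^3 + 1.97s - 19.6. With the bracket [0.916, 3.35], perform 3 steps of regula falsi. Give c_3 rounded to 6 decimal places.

False-position update: c = (a·f(b) − b·f(a))/(f(b) − f(a)); replace the endpoint whose sign matches f(c).
f(0.916000) = -17.026905, f(3.350000) = 24.594875
step 1: c = 1.911716, f(c) = -8.847247 < 0 → new bracket [1.911716, 3.350000]
step 2: c = 2.292220, f(c) = -3.040378 < 0 → new bracket [2.292220, 3.350000]
step 3: c = 2.408595, f(c) = -0.882015 < 0 → new bracket [2.408595, 3.350000]

2.408595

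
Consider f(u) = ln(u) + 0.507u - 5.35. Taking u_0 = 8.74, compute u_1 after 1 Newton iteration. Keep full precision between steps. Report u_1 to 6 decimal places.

f'(u) = 1/u + 0.507
u_0 = 8.740000: f = 1.249090, f' = 0.621416 → u_1 = 8.740000 - (1.249090)/(0.621416) = 6.729931

6.729931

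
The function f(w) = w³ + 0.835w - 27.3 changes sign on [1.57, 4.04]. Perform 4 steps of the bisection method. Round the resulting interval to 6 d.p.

f(1.570000) = -22.119157, f(4.040000) = 42.012664 (opposite signs)
step 1: m = 2.805000, f(m) = -2.888015 < 0 → root in [2.805000, 4.040000]
step 2: m = 3.422500, f(m) = 15.647263 > 0 → root in [2.805000, 3.422500]
step 3: m = 3.113750, f(m) = 5.489155 > 0 → root in [2.805000, 3.113750]
step 4: m = 2.959375, f(m) = 1.088990 > 0 → root in [2.805000, 2.959375]

[2.805000, 2.959375]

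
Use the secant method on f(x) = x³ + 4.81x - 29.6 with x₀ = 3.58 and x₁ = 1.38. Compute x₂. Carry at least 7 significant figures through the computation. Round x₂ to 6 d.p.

f(x_0) = 33.502512, f(x_1) = -20.334128
x_2 = 1.380000 - (-20.334128)·(1.380000 - 3.580000)/(-20.334128 - (33.502512)) = 2.210941; f(x_2) = -8.157715

2.210941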